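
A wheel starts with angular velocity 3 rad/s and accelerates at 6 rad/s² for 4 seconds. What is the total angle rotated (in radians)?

θ = ω₀t + ½αt² = 3×4 + ½×6×4² = 60.0 rad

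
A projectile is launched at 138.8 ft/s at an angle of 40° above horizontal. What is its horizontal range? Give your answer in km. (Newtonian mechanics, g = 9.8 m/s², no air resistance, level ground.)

v₀ = 138.8 ft/s × 0.3048 = 42.3062 m/s
R = v₀² × sin(2θ) / g = 42.3062² × sin(2 × 40°) / 9.8 = 1789.81 × 0.984808 / 9.8 = 179.859 m
R = 179.859 m / 1000.0 = 0.1799 km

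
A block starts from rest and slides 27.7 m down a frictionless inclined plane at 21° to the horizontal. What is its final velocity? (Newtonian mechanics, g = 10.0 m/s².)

a = g sin(θ) = 10.0 × sin(21°) = 3.5837 m/s²
v = √(2ad) = √(2 × 3.5837 × 27.7) = 14.09 m/s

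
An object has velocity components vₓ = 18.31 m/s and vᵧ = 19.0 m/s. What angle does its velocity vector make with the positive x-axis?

θ = arctan(vᵧ/vₓ) = arctan(19.0/18.31) = 46.06°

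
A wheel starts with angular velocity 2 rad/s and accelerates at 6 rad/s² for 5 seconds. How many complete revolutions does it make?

θ = ω₀t + ½αt² = 2×5 + ½×6×5² = 85.0 rad
Total revolutions = θ/(2π) = 85.0/(2π) = 13.53
Complete revolutions = ⌊13.53⌋ = 13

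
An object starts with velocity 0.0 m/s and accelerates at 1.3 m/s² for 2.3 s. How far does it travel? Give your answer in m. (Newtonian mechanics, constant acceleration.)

d = v₀ × t + ½ × a × t² = 0.0 × 2.3 + 0.5 × 1.3 × 2.3² = 3.438 m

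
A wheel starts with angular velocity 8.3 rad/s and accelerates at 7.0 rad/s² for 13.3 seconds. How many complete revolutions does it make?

θ = ω₀t + ½αt² = 8.3×13.3 + ½×7.0×13.3² = 729.505 rad
Total revolutions = θ/(2π) = 729.505/(2π) = 116.1
Complete revolutions = ⌊116.1⌋ = 116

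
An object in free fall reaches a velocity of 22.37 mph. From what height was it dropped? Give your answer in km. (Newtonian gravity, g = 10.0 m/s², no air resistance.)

v = 22.37 mph × 0.44704 = 10.0003 m/s
h = v² / (2g) = 10.0003² / (2 × 10.0) = 5.0003 m
h = 5.0003 m / 1000.0 = 0.005 km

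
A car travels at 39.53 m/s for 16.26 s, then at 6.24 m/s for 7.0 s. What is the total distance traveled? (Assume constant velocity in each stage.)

d₁ = v₁t₁ = 39.53 × 16.26 = 642.7578 m
d₂ = v₂t₂ = 6.24 × 7.0 = 43.68 m
d_total = 642.7578 + 43.68 = 686.44 m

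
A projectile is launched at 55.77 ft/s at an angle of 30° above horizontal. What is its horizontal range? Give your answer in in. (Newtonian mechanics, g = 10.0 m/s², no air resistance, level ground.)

v₀ = 55.77 ft/s × 0.3048 = 16.9987 m/s
R = v₀² × sin(2θ) / g = 16.9987² × sin(2 × 30°) / 10.0 = 288.956 × 0.866025 / 10.0 = 25.0243 m
R = 25.0243 m / 0.0254 = 985.2 in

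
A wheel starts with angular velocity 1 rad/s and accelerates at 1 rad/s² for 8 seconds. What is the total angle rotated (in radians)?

θ = ω₀t + ½αt² = 1×8 + ½×1×8² = 40.0 rad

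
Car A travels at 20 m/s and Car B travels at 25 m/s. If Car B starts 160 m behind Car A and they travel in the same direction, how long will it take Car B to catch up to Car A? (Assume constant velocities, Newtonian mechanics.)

Relative speed: v_rel = 25 - 20 = 5 m/s
Time to catch: t = d₀/v_rel = 160/5 = 32.0 s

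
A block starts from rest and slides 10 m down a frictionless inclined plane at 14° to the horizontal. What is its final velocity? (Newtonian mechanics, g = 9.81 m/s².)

a = g sin(θ) = 9.81 × sin(14°) = 2.3733 m/s²
v = √(2ad) = √(2 × 2.3733 × 10) = 6.89 m/s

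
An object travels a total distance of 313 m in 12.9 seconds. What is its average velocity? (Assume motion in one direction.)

v_avg = Δd / Δt = 313 / 12.9 = 24.26 m/s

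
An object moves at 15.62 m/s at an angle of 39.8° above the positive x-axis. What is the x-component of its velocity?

vₓ = v cos(θ) = 15.62 × cos(39.8°) = 12.0 m/s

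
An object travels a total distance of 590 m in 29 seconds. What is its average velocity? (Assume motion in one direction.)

v_avg = Δd / Δt = 590 / 29 = 20.34 m/s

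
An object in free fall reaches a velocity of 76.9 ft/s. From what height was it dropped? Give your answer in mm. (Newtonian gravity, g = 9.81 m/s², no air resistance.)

v = 76.9 ft/s × 0.3048 = 23.4391 m/s
h = v² / (2g) = 23.4391² / (2 × 9.81) = 28.0016 m
h = 28.0016 m / 0.001 = 28000 mm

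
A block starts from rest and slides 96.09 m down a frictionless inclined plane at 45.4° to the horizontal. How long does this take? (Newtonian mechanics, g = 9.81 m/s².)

a = g sin(θ) = 9.81 × sin(45.4°) = 6.985 m/s²
t = √(2d/a) = √(2 × 96.09 / 6.985) = 5.25 s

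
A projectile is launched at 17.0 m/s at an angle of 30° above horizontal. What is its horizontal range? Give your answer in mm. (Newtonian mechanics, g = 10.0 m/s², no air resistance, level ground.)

R = v₀² × sin(2θ) / g = 17.0² × sin(2 × 30°) / 10.0 = 289.0 × 0.866025 / 10.0 = 25.0281 m
R = 25.0281 m / 0.001 = 25030 mm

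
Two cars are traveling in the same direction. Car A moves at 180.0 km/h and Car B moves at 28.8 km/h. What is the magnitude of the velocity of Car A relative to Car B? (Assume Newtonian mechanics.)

v_rel = |v_A - v_B| = |180.0 - 28.8| = 151.2 km/h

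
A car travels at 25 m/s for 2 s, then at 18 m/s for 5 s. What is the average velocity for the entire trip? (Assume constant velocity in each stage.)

d₁ = v₁t₁ = 25 × 2 = 50 m
d₂ = v₂t₂ = 18 × 5 = 90 m
d_total = 140 m, t_total = 7 s
v_avg = d_total/t_total = 140/7 = 20.0 m/s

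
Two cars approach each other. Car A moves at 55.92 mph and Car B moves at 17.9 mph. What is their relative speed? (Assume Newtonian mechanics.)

v_rel = v_A + v_B = 55.92 + 17.9 = 73.82 mph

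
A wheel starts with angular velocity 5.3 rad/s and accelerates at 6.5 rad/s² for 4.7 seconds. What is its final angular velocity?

ω = ω₀ + αt = 5.3 + 6.5 × 4.7 = 35.85 rad/s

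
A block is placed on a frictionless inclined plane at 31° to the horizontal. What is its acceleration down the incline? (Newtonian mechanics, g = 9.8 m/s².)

a = g sin(θ) = 9.8 × sin(31°) = 9.8 × 0.515 = 5.05 m/s²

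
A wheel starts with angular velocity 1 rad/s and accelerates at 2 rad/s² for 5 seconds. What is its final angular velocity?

ω = ω₀ + αt = 1 + 2 × 5 = 11 rad/s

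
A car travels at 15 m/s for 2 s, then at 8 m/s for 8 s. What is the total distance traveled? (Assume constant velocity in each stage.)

d₁ = v₁t₁ = 15 × 2 = 30 m
d₂ = v₂t₂ = 8 × 8 = 64 m
d_total = 30 + 64 = 94 m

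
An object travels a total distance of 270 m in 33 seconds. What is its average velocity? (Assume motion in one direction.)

v_avg = Δd / Δt = 270 / 33 = 8.18 m/s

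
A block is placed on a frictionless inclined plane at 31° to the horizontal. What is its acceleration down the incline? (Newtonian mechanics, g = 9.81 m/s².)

a = g sin(θ) = 9.81 × sin(31°) = 9.81 × 0.515 = 5.05 m/s²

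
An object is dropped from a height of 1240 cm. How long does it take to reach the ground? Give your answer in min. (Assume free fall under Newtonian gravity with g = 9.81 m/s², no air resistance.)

h = 1240 cm × 0.01 = 12.4 m
t = √(2h/g) = √(2 × 12.4 / 9.81) = 1.58998 s
t = 1.58998 s / 60.0 = 0.0265 min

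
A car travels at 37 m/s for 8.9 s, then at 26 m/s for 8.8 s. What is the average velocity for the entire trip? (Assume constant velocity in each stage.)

d₁ = v₁t₁ = 37 × 8.9 = 329.3 m
d₂ = v₂t₂ = 26 × 8.8 = 228.8 m
d_total = 558.1 m, t_total = 17.7 s
v_avg = d_total/t_total = 558.1/17.7 = 31.53 m/s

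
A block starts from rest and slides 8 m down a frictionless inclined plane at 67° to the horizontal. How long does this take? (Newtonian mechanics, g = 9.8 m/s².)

a = g sin(θ) = 9.8 × sin(67°) = 9.0209 m/s²
t = √(2d/a) = √(2 × 8 / 9.0209) = 1.33 s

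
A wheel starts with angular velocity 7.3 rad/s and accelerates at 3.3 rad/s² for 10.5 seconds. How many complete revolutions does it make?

θ = ω₀t + ½αt² = 7.3×10.5 + ½×3.3×10.5² = 258.5625 rad
Total revolutions = θ/(2π) = 258.5625/(2π) = 41.15
Complete revolutions = ⌊41.15⌋ = 41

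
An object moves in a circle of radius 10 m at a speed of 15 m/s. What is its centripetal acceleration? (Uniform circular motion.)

a_c = v²/r = 15²/10 = 225/10 = 22.5 m/s²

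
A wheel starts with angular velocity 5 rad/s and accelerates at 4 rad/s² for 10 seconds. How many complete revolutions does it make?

θ = ω₀t + ½αt² = 5×10 + ½×4×10² = 250.0 rad
Total revolutions = θ/(2π) = 250.0/(2π) = 39.79
Complete revolutions = ⌊39.79⌋ = 39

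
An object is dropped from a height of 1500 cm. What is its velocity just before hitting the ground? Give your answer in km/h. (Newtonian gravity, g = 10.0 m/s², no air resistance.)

h = 1500 cm × 0.01 = 15.0 m
v = √(2gh) = √(2 × 10.0 × 15.0) = 17.3205 m/s
v = 17.3205 m/s / 0.2777777777777778 = 62.35 km/h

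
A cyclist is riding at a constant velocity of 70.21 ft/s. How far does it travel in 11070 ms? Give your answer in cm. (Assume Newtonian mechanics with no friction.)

v = 70.21 ft/s × 0.3048 = 21.4 m/s
t = 11070 ms × 0.001 = 11.07 s
d = v × t = 21.4 × 11.07 = 236.898 m
d = 236.898 m / 0.01 = 23690 cm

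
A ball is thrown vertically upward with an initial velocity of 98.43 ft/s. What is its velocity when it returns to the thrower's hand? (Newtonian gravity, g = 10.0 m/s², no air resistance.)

By conservation of energy (no air resistance), the ball returns to the throw height with the same speed as launch, but directed downward.
|v_ground| = v₀ = 98.43 ft/s
v_ground = 98.43 ft/s (downward)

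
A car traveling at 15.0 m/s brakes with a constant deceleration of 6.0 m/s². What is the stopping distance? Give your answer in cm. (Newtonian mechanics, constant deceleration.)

d = v₀² / (2a) = 15.0² / (2 × 6.0) = 225.0 / 12.0 = 18.75 m
d = 18.75 m / 0.01 = 1875 cm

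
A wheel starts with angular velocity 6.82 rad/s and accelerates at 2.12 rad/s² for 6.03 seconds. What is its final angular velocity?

ω = ω₀ + αt = 6.82 + 2.12 × 6.03 = 19.6 rad/s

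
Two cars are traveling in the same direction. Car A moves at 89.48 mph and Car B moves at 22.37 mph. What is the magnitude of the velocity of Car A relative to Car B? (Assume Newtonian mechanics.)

v_rel = |v_A - v_B| = |89.48 - 22.37| = 67.11 mph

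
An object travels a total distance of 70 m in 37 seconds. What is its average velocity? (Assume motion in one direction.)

v_avg = Δd / Δt = 70 / 37 = 1.89 m/s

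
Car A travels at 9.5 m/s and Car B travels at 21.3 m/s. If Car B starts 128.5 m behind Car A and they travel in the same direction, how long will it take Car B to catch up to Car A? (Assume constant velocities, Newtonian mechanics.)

Relative speed: v_rel = 21.3 - 9.5 = 11.8 m/s
Time to catch: t = d₀/v_rel = 128.5/11.8 = 10.89 s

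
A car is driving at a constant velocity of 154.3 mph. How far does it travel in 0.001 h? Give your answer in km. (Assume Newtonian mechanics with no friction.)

v = 154.3 mph × 0.44704 = 68.9783 m/s
t = 0.001 h × 3600.0 = 3.6 s
d = v × t = 68.9783 × 3.6 = 248.322 m
d = 248.322 m / 1000.0 = 0.2483 km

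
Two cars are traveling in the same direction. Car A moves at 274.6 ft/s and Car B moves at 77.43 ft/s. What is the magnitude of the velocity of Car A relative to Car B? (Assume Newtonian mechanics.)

v_rel = |v_A - v_B| = |274.6 - 77.43| = 197.17 ft/s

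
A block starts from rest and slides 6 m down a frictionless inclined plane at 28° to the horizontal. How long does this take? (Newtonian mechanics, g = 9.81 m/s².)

a = g sin(θ) = 9.81 × sin(28°) = 4.6055 m/s²
t = √(2d/a) = √(2 × 6 / 4.6055) = 1.61 s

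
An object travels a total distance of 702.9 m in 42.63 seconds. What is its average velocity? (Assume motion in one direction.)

v_avg = Δd / Δt = 702.9 / 42.63 = 16.49 m/s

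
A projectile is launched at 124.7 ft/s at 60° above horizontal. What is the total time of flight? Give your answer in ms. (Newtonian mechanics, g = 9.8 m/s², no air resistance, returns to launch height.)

v₀ = 124.7 ft/s × 0.3048 = 38.0086 m/s
T = 2 × v₀ × sin(θ) / g = 2 × 38.0086 × sin(60°) / 9.8 = 2 × 38.0086 × 0.866025 / 9.8 = 6.71763 s
T = 6.71763 s / 0.001 = 6718 ms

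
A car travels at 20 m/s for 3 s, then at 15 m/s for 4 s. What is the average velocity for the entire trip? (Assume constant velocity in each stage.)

d₁ = v₁t₁ = 20 × 3 = 60 m
d₂ = v₂t₂ = 15 × 4 = 60 m
d_total = 120 m, t_total = 7 s
v_avg = d_total/t_total = 120/7 = 17.14 m/s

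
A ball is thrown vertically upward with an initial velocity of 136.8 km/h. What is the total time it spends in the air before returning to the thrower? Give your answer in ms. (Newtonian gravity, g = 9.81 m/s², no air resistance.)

v₀ = 136.8 km/h × 0.2777777777777778 = 38.0 m/s
t_total = 2 × v₀ / g = 2 × 38.0 / 9.81 = 7.7472 s
t_total = 7.7472 s / 0.001 = 7747 ms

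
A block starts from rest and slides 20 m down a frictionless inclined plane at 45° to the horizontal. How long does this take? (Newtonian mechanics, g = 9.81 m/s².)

a = g sin(θ) = 9.81 × sin(45°) = 6.9367 m/s²
t = √(2d/a) = √(2 × 20 / 6.9367) = 2.4 s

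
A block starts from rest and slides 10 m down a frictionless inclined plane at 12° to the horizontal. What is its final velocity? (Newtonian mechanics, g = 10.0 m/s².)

a = g sin(θ) = 10.0 × sin(12°) = 2.0791 m/s²
v = √(2ad) = √(2 × 2.0791 × 10) = 6.45 m/s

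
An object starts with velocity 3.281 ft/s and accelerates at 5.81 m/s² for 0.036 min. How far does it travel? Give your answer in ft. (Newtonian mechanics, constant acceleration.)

v₀ = 3.281 ft/s × 0.3048 = 1.00005 m/s
t = 0.036 min × 60.0 = 2.16 s
d = v₀ × t + ½ × a × t² = 1.00005 × 2.16 + 0.5 × 5.81 × 2.16² = 15.7137 m
d = 15.7137 m / 0.3048 = 51.55 ft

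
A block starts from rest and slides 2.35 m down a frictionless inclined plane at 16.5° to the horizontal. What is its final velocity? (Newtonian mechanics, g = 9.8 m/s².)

a = g sin(θ) = 9.8 × sin(16.5°) = 2.7834 m/s²
v = √(2ad) = √(2 × 2.7834 × 2.35) = 3.62 m/s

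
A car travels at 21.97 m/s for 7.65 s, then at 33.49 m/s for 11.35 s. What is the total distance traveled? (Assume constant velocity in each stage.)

d₁ = v₁t₁ = 21.97 × 7.65 = 168.0705 m
d₂ = v₂t₂ = 33.49 × 11.35 = 380.1115 m
d_total = 168.0705 + 380.1115 = 548.18 m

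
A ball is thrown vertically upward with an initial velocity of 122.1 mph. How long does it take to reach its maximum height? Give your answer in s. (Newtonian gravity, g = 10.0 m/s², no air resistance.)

v₀ = 122.1 mph × 0.44704 = 54.5836 m/s
t_up = v₀ / g = 54.5836 / 10.0 = 5.458 s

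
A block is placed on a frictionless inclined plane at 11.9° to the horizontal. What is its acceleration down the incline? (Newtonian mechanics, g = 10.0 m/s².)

a = g sin(θ) = 10.0 × sin(11.9°) = 10.0 × 0.2062 = 2.06 m/s²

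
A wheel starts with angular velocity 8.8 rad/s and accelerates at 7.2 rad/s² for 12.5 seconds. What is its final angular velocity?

ω = ω₀ + αt = 8.8 + 7.2 × 12.5 = 98.8 rad/s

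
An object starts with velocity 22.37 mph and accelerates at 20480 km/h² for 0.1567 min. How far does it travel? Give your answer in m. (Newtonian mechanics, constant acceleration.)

v₀ = 22.37 mph × 0.44704 = 10.0003 m/s
a = 20480 km/h² × 7.716049382716049e-05 = 1.58025 m/s²
t = 0.1567 min × 60.0 = 9.402 s
d = v₀ × t + ½ × a × t² = 10.0003 × 9.402 + 0.5 × 1.58025 × 9.402² = 163.9 m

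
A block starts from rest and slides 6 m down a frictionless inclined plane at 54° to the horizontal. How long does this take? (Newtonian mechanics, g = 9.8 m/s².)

a = g sin(θ) = 9.8 × sin(54°) = 7.9284 m/s²
t = √(2d/a) = √(2 × 6 / 7.9284) = 1.23 s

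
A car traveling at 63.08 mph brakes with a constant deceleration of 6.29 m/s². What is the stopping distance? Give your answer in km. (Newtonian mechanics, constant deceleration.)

v₀ = 63.08 mph × 0.44704 = 28.1993 m/s
d = v₀² / (2a) = 28.1993² / (2 × 6.29) = 795.201 / 12.58 = 63.2115 m
d = 63.2115 m / 1000.0 = 0.06321 km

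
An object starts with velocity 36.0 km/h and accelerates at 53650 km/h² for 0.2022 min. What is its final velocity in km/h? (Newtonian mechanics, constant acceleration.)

v₀ = 36.0 km/h × 0.2777777777777778 = 10.0 m/s
a = 53650 km/h² × 7.716049382716049e-05 = 4.13966 m/s²
t = 0.2022 min × 60.0 = 12.132 s
v = v₀ + a × t = 10.0 + 4.13966 × 12.132 = 60.2224 m/s
v = 60.2224 m/s / 0.2777777777777778 = 216.8 km/h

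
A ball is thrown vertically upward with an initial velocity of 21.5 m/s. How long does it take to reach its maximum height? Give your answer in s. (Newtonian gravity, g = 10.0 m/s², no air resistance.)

t_up = v₀ / g = 21.5 / 10.0 = 2.15 s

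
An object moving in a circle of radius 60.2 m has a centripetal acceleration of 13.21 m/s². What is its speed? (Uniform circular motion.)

v = √(a_c × r) = √(13.21 × 60.2) = 28.2 m/s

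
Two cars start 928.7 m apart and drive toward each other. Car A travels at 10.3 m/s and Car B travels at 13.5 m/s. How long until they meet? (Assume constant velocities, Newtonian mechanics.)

Combined speed: v_combined = 10.3 + 13.5 = 23.8 m/s
Time to meet: t = d/v_combined = 928.7/23.8 = 39.02 s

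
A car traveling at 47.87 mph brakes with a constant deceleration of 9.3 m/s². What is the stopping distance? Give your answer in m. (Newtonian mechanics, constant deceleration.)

v₀ = 47.87 mph × 0.44704 = 21.3998 m/s
d = v₀² / (2a) = 21.3998² / (2 × 9.3) = 457.951 / 18.6 = 24.62 m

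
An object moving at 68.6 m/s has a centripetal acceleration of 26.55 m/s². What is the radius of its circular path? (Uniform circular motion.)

r = v²/a_c = 68.6²/26.55 = 177.25 m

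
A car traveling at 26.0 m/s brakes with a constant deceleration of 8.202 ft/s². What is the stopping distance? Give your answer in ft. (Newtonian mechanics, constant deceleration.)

a = 8.202 ft/s² × 0.3048 = 2.49997 m/s²
d = v₀² / (2a) = 26.0² / (2 × 2.49997) = 676.0 / 4.99994 = 135.202 m
d = 135.202 m / 0.3048 = 443.6 ft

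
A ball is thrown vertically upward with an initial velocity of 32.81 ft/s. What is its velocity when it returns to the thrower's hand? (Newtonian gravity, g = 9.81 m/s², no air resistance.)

By conservation of energy (no air resistance), the ball returns to the throw height with the same speed as launch, but directed downward.
|v_ground| = v₀ = 32.81 ft/s
v_ground = 32.81 ft/s (downward)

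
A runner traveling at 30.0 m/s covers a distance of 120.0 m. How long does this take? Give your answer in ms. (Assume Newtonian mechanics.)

t = d / v = 120.0 / 30.0 = 4.0 s
t = 4.0 s / 0.001 = 4000 ms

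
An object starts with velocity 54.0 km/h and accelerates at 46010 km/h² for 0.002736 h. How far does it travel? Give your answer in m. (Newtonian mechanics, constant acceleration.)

v₀ = 54.0 km/h × 0.2777777777777778 = 15.0 m/s
a = 46010 km/h² × 7.716049382716049e-05 = 3.55015 m/s²
t = 0.002736 h × 3600.0 = 9.8496 s
d = v₀ × t + ½ × a × t² = 15.0 × 9.8496 + 0.5 × 3.55015 × 9.8496² = 320.0 m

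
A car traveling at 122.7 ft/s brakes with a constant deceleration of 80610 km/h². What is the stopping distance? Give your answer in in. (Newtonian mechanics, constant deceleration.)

v₀ = 122.7 ft/s × 0.3048 = 37.399 m/s
a = 80610 km/h² × 7.716049382716049e-05 = 6.21991 m/s²
d = v₀² / (2a) = 37.399² / (2 × 6.21991) = 1398.69 / 12.4398 = 112.437 m
d = 112.437 m / 0.0254 = 4427 in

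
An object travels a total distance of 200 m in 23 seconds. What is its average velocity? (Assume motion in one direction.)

v_avg = Δd / Δt = 200 / 23 = 8.7 m/s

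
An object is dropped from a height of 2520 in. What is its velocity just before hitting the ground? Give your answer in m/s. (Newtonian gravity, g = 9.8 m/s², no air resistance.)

h = 2520 in × 0.0254 = 64.008 m
v = √(2gh) = √(2 × 9.8 × 64.008) = 35.42 m/s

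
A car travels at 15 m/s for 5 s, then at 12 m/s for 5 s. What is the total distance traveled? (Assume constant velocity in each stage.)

d₁ = v₁t₁ = 15 × 5 = 75 m
d₂ = v₂t₂ = 12 × 5 = 60 m
d_total = 75 + 60 = 135 m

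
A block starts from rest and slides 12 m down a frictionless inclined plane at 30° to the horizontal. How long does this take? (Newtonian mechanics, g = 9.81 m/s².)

a = g sin(θ) = 9.81 × sin(30°) = 4.905 m/s²
t = √(2d/a) = √(2 × 12 / 4.905) = 2.21 s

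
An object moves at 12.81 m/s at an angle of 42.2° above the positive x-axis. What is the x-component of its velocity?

vₓ = v cos(θ) = 12.81 × cos(42.2°) = 9.49 m/s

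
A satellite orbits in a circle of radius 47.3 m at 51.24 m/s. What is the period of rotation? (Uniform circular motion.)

T = 2πr/v = 2π×47.3/51.24 = 5.8 s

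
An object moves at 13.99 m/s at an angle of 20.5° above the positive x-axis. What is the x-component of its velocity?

vₓ = v cos(θ) = 13.99 × cos(20.5°) = 13.1 m/s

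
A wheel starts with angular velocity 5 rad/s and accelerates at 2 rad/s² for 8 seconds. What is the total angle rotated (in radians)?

θ = ω₀t + ½αt² = 5×8 + ½×2×8² = 104.0 rad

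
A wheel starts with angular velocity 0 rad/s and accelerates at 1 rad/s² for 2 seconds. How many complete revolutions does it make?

θ = ω₀t + ½αt² = 0×2 + ½×1×2² = 2.0 rad
Total revolutions = θ/(2π) = 2.0/(2π) = 0.32
Complete revolutions = ⌊0.32⌋ = 0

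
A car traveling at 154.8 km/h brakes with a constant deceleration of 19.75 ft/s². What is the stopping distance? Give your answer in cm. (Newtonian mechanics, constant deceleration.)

v₀ = 154.8 km/h × 0.2777777777777778 = 43.0 m/s
a = 19.75 ft/s² × 0.3048 = 6.0198 m/s²
d = v₀² / (2a) = 43.0² / (2 × 6.0198) = 1849.0 / 12.0396 = 153.577 m
d = 153.577 m / 0.01 = 15360 cm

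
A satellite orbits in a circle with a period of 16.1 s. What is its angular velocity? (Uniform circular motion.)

ω = 2π/T = 2π/16.1 = 0.3903 rad/s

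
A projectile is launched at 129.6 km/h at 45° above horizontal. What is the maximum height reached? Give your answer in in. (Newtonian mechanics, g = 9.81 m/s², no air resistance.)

v₀ = 129.6 km/h × 0.2777777777777778 = 36.0 m/s
H = v₀² × sin²(θ) / (2g) = 36.0² × sin(45°)² / (2 × 9.81) = 1296.0 × 0.5 / 19.62 = 33.0275 m
H = 33.0275 m / 0.0254 = 1300 in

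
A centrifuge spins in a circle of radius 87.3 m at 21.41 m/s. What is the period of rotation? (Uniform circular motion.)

T = 2πr/v = 2π×87.3/21.41 = 25.62 s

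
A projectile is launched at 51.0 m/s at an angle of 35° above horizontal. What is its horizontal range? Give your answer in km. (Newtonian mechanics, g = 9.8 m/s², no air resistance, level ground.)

R = v₀² × sin(2θ) / g = 51.0² × sin(2 × 35°) / 9.8 = 2601.0 × 0.939693 / 9.8 = 249.402 m
R = 249.402 m / 1000.0 = 0.2494 km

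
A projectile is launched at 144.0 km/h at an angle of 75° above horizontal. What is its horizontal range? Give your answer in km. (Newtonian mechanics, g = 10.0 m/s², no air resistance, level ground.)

v₀ = 144.0 km/h × 0.2777777777777778 = 40.0 m/s
R = v₀² × sin(2θ) / g = 40.0² × sin(2 × 75°) / 10.0 = 1600.0 × 0.5 / 10.0 = 80.0 m
R = 80.0 m / 1000.0 = 0.08 km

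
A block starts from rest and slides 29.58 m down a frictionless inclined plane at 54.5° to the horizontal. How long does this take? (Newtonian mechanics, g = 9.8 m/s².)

a = g sin(θ) = 9.8 × sin(54.5°) = 7.9783 m/s²
t = √(2d/a) = √(2 × 29.58 / 7.9783) = 2.72 s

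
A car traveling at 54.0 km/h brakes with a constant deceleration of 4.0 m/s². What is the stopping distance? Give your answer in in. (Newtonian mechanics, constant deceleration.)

v₀ = 54.0 km/h × 0.2777777777777778 = 15.0 m/s
d = v₀² / (2a) = 15.0² / (2 × 4.0) = 225.0 / 8.0 = 28.125 m
d = 28.125 m / 0.0254 = 1107 in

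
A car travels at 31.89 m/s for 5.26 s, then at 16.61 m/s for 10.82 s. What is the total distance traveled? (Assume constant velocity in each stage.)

d₁ = v₁t₁ = 31.89 × 5.26 = 167.7414 m
d₂ = v₂t₂ = 16.61 × 10.82 = 179.7202 m
d_total = 167.7414 + 179.7202 = 347.46 m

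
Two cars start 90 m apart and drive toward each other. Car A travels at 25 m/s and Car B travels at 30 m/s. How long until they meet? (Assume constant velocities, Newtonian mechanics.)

Combined speed: v_combined = 25 + 30 = 55 m/s
Time to meet: t = d/v_combined = 90/55 = 1.64 s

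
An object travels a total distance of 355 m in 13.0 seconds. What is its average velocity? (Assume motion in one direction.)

v_avg = Δd / Δt = 355 / 13.0 = 27.31 m/s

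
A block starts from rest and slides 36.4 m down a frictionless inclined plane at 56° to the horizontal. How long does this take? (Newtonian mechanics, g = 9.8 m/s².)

a = g sin(θ) = 9.8 × sin(56°) = 8.1246 m/s²
t = √(2d/a) = √(2 × 36.4 / 8.1246) = 2.99 s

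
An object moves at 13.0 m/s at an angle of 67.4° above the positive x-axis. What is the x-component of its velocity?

vₓ = v cos(θ) = 13.0 × cos(67.4°) = 5.0 m/s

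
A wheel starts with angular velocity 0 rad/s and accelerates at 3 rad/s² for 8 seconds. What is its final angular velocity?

ω = ω₀ + αt = 0 + 3 × 8 = 24 rad/s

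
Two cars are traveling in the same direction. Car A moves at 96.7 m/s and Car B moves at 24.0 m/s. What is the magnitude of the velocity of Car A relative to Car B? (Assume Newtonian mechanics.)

v_rel = |v_A - v_B| = |96.7 - 24.0| = 72.7 m/s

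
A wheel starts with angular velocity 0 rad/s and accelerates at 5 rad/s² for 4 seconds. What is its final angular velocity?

ω = ω₀ + αt = 0 + 5 × 4 = 20 rad/s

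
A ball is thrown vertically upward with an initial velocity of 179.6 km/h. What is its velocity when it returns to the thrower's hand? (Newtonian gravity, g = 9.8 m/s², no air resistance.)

By conservation of energy (no air resistance), the ball returns to the throw height with the same speed as launch, but directed downward.
|v_ground| = v₀ = 179.6 km/h
v_ground = 179.6 km/h (downward)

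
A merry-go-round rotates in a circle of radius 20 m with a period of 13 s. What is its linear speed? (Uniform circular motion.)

v = 2πr/T = 2π×20/13 = 9.67 m/s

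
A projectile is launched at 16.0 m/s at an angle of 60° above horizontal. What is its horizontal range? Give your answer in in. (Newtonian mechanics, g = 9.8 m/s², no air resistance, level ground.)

R = v₀² × sin(2θ) / g = 16.0² × sin(2 × 60°) / 9.8 = 256.0 × 0.866025 / 9.8 = 22.6227 m
R = 22.6227 m / 0.0254 = 890.7 in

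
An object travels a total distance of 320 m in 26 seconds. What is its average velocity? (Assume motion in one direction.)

v_avg = Δd / Δt = 320 / 26 = 12.31 m/s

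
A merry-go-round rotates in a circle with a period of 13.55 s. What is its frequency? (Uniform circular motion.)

f = 1/T = 1/13.55 = 0.0738 Hz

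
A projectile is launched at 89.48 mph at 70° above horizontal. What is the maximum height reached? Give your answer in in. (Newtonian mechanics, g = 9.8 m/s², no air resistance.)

v₀ = 89.48 mph × 0.44704 = 40.0011 m/s
H = v₀² × sin²(θ) / (2g) = 40.0011² × sin(70°)² / (2 × 9.8) = 1600.09 × 0.883022 / 19.6 = 72.0875 m
H = 72.0875 m / 0.0254 = 2838 in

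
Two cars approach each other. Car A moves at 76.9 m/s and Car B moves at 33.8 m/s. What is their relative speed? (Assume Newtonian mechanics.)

v_rel = v_A + v_B = 76.9 + 33.8 = 110.7 m/s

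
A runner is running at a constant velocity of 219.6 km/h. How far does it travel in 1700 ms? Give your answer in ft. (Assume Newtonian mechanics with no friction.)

v = 219.6 km/h × 0.2777777777777778 = 61.0 m/s
t = 1700 ms × 0.001 = 1.7 s
d = v × t = 61.0 × 1.7 = 103.7 m
d = 103.7 m / 0.3048 = 340.2 ft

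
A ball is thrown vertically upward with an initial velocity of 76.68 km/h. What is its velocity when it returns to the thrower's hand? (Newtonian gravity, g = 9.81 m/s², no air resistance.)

By conservation of energy (no air resistance), the ball returns to the throw height with the same speed as launch, but directed downward.
|v_ground| = v₀ = 76.68 km/h
v_ground = 76.68 km/h (downward)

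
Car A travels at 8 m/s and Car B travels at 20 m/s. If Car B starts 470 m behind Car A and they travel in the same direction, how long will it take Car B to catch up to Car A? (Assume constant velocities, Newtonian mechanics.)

Relative speed: v_rel = 20 - 8 = 12 m/s
Time to catch: t = d₀/v_rel = 470/12 = 39.17 s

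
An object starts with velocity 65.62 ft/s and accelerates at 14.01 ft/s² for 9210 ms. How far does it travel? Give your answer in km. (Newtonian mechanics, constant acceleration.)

v₀ = 65.62 ft/s × 0.3048 = 20.001 m/s
a = 14.01 ft/s² × 0.3048 = 4.27025 m/s²
t = 9210 ms × 0.001 = 9.21 s
d = v₀ × t + ½ × a × t² = 20.001 × 9.21 + 0.5 × 4.27025 × 9.21² = 365.319 m
d = 365.319 m / 1000.0 = 0.3653 km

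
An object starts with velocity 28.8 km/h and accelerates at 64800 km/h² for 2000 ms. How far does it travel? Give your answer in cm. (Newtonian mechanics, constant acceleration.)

v₀ = 28.8 km/h × 0.2777777777777778 = 8.0 m/s
a = 64800 km/h² × 7.716049382716049e-05 = 5.0 m/s²
t = 2000 ms × 0.001 = 2.0 s
d = v₀ × t + ½ × a × t² = 8.0 × 2.0 + 0.5 × 5.0 × 2.0² = 26.0 m
d = 26.0 m / 0.01 = 2600 cm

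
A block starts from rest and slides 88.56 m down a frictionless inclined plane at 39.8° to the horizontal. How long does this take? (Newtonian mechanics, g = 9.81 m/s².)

a = g sin(θ) = 9.81 × sin(39.8°) = 6.2795 m/s²
t = √(2d/a) = √(2 × 88.56 / 6.2795) = 5.31 s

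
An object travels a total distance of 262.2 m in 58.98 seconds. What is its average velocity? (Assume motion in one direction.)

v_avg = Δd / Δt = 262.2 / 58.98 = 4.45 m/s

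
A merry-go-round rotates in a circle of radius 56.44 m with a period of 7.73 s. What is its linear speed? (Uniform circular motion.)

v = 2πr/T = 2π×56.44/7.73 = 45.88 m/s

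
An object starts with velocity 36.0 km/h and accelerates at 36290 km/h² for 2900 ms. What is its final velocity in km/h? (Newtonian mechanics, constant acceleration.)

v₀ = 36.0 km/h × 0.2777777777777778 = 10.0 m/s
a = 36290 km/h² × 7.716049382716049e-05 = 2.80015 m/s²
t = 2900 ms × 0.001 = 2.9 s
v = v₀ + a × t = 10.0 + 2.80015 × 2.9 = 18.1204 m/s
v = 18.1204 m/s / 0.2777777777777778 = 65.23 km/h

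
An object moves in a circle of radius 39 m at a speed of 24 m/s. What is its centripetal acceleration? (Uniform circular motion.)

a_c = v²/r = 24²/39 = 576/39 = 14.77 m/s²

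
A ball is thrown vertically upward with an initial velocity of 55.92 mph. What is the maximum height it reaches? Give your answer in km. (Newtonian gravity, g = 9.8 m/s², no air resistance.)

v₀ = 55.92 mph × 0.44704 = 24.9985 m/s
h_max = v₀² / (2g) = 24.9985² / (2 × 9.8) = 624.925 / 19.6 = 31.8839 m
h_max = 31.8839 m / 1000.0 = 0.03188 km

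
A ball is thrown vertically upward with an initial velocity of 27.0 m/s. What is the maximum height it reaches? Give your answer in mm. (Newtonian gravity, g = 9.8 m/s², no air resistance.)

h_max = v₀² / (2g) = 27.0² / (2 × 9.8) = 729.0 / 19.6 = 37.1939 m
h_max = 37.1939 m / 0.001 = 37190 mm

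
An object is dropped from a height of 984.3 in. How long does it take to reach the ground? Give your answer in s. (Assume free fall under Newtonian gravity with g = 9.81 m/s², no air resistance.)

h = 984.3 in × 0.0254 = 25.0012 m
t = √(2h/g) = √(2 × 25.0012 / 9.81) = 2.258 s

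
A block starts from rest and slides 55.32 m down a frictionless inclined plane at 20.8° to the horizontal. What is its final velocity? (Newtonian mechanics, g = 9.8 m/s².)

a = g sin(θ) = 9.8 × sin(20.8°) = 3.48 m/s²
v = √(2ad) = √(2 × 3.48 × 55.32) = 19.62 m/s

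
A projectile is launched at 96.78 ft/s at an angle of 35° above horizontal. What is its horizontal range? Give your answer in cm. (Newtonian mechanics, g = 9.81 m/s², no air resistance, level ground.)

v₀ = 96.78 ft/s × 0.3048 = 29.4985 m/s
R = v₀² × sin(2θ) / g = 29.4985² × sin(2 × 35°) / 9.81 = 870.162 × 0.939693 / 9.81 = 83.3522 m
R = 83.3522 m / 0.01 = 8335 cm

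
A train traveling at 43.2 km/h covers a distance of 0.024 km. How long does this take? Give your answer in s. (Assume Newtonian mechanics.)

d = 0.024 km × 1000.0 = 24.0 m
v = 43.2 km/h × 0.2777777777777778 = 12.0 m/s
t = d / v = 24.0 / 12.0 = 2.0 s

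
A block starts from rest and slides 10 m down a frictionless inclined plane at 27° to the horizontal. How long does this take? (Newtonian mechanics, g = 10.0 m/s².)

a = g sin(θ) = 10.0 × sin(27°) = 4.5399 m/s²
t = √(2d/a) = √(2 × 10 / 4.5399) = 2.1 s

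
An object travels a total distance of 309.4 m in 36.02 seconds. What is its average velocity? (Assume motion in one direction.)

v_avg = Δd / Δt = 309.4 / 36.02 = 8.59 m/s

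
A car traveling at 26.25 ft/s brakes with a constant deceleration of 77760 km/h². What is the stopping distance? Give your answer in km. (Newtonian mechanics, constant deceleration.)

v₀ = 26.25 ft/s × 0.3048 = 8.001 m/s
a = 77760 km/h² × 7.716049382716049e-05 = 6.0 m/s²
d = v₀² / (2a) = 8.001² / (2 × 6.0) = 64.016 / 12.0 = 5.33467 m
d = 5.33467 m / 1000.0 = 0.005335 km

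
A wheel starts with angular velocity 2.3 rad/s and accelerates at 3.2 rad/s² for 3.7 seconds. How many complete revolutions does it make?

θ = ω₀t + ½αt² = 2.3×3.7 + ½×3.2×3.7² = 30.414 rad
Total revolutions = θ/(2π) = 30.414/(2π) = 4.84
Complete revolutions = ⌊4.84⌋ = 4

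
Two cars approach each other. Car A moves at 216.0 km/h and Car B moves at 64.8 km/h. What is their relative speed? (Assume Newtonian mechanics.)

v_rel = v_A + v_B = 216.0 + 64.8 = 280.8 km/h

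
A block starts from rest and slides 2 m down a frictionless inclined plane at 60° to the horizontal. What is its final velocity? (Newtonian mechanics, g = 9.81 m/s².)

a = g sin(θ) = 9.81 × sin(60°) = 8.4957 m/s²
v = √(2ad) = √(2 × 8.4957 × 2) = 5.83 m/s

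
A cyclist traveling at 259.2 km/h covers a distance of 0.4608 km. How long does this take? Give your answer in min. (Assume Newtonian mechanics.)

d = 0.4608 km × 1000.0 = 460.8 m
v = 259.2 km/h × 0.2777777777777778 = 72.0 m/s
t = d / v = 460.8 / 72.0 = 6.4 s
t = 6.4 s / 60.0 = 0.1067 min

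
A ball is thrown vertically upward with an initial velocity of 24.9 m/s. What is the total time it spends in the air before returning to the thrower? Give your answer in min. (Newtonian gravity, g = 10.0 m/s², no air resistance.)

t_total = 2 × v₀ / g = 2 × 24.9 / 10.0 = 4.98 s
t_total = 4.98 s / 60.0 = 0.083 min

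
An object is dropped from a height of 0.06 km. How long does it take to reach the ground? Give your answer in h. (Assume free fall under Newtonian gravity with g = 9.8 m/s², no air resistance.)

h = 0.06 km × 1000.0 = 60.0 m
t = √(2h/g) = √(2 × 60.0 / 9.8) = 3.49927 s
t = 3.49927 s / 3600.0 = 0.000972 h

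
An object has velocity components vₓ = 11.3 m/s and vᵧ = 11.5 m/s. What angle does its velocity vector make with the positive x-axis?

θ = arctan(vᵧ/vₓ) = arctan(11.5/11.3) = 45.5°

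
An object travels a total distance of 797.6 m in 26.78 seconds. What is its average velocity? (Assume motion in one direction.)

v_avg = Δd / Δt = 797.6 / 26.78 = 29.78 m/s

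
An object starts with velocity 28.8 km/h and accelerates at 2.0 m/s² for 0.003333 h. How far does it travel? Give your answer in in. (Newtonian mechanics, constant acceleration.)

v₀ = 28.8 km/h × 0.2777777777777778 = 8.0 m/s
t = 0.003333 h × 3600.0 = 11.9988 s
d = v₀ × t + ½ × a × t² = 8.0 × 11.9988 + 0.5 × 2.0 × 11.9988² = 239.962 m
d = 239.962 m / 0.0254 = 9447 in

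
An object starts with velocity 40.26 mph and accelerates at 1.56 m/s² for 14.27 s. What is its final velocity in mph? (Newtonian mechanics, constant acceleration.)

v₀ = 40.26 mph × 0.44704 = 17.9978 m/s
v = v₀ + a × t = 17.9978 + 1.56 × 14.27 = 40.259 m/s
v = 40.259 m/s / 0.44704 = 90.06 mph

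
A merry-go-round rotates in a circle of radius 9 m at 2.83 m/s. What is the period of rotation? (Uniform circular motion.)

T = 2πr/v = 2π×9/2.83 = 19.98 s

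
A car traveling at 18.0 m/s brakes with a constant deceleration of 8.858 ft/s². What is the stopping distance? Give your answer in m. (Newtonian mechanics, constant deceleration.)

a = 8.858 ft/s² × 0.3048 = 2.69992 m/s²
d = v₀² / (2a) = 18.0² / (2 × 2.69992) = 324.0 / 5.39984 = 60.0 m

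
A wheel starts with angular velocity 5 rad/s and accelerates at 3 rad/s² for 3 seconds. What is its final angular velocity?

ω = ω₀ + αt = 5 + 3 × 3 = 14 rad/s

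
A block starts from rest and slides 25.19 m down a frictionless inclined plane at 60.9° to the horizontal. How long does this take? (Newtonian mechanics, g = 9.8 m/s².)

a = g sin(θ) = 9.8 × sin(60.9°) = 8.563 m/s²
t = √(2d/a) = √(2 × 25.19 / 8.563) = 2.43 s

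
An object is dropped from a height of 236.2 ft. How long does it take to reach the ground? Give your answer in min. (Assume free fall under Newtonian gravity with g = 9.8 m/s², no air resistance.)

h = 236.2 ft × 0.3048 = 71.9938 m
t = √(2h/g) = √(2 × 71.9938 / 9.8) = 3.83309 s
t = 3.83309 s / 60.0 = 0.06388 min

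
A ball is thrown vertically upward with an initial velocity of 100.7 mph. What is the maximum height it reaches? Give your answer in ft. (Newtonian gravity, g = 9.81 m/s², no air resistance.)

v₀ = 100.7 mph × 0.44704 = 45.0169 m/s
h_max = v₀² / (2g) = 45.0169² / (2 × 9.81) = 2026.52 / 19.62 = 103.288 m
h_max = 103.288 m / 0.3048 = 338.9 ft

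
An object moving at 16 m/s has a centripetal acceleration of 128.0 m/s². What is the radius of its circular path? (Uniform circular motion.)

r = v²/a_c = 16²/128.0 = 2.0 m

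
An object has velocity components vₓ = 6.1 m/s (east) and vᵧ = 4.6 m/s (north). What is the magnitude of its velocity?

|v| = √(vₓ² + vᵧ²) = √(6.1² + 4.6²) = √(58.37) = 7.64 m/s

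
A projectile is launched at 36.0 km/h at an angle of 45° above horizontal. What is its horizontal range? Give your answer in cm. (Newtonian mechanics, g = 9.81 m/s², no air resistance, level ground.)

v₀ = 36.0 km/h × 0.2777777777777778 = 10.0 m/s
R = v₀² × sin(2θ) / g = 10.0² × sin(2 × 45°) / 9.81 = 100.0 × 1.0 / 9.81 = 10.1937 m
R = 10.1937 m / 0.01 = 1019 cm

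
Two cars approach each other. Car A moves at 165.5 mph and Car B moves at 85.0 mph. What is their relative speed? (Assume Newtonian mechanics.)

v_rel = v_A + v_B = 165.5 + 85.0 = 250.5 mph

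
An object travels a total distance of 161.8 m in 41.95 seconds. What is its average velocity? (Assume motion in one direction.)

v_avg = Δd / Δt = 161.8 / 41.95 = 3.86 m/s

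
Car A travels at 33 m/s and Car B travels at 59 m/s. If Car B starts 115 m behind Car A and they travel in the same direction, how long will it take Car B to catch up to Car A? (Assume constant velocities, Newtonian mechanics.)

Relative speed: v_rel = 59 - 33 = 26 m/s
Time to catch: t = d₀/v_rel = 115/26 = 4.42 s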